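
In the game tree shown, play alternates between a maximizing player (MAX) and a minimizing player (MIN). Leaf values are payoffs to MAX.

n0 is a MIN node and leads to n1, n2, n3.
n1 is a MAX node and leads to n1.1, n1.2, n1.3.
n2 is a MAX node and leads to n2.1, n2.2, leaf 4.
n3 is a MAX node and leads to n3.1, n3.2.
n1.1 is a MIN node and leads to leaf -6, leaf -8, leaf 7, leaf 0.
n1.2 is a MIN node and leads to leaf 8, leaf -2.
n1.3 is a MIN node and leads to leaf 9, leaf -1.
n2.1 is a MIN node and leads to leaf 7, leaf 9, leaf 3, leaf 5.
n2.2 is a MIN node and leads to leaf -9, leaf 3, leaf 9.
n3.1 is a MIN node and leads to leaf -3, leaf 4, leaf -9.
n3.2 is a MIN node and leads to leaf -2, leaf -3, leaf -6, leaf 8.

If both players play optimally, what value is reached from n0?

-6

n1.1 (MIN): min(-6, -8, 7, 0) = -8
n1.2 (MIN): min(8, -2) = -2
n1.3 (MIN): min(9, -1) = -1
n1 (MAX): max(-8, -2, -1) = -1
n2.1 (MIN): min(7, 9, 3, 5) = 3
n2.2 (MIN): min(-9, 3, 9) = -9
n2 (MAX): max(3, -9, 4) = 4
n3.1 (MIN): min(-3, 4, -9) = -9
n3.2 (MIN): min(-2, -3, -6, 8) = -6
n3 (MAX): max(-9, -6) = -6
n0 (MIN): min(-1, 4, -6) = -6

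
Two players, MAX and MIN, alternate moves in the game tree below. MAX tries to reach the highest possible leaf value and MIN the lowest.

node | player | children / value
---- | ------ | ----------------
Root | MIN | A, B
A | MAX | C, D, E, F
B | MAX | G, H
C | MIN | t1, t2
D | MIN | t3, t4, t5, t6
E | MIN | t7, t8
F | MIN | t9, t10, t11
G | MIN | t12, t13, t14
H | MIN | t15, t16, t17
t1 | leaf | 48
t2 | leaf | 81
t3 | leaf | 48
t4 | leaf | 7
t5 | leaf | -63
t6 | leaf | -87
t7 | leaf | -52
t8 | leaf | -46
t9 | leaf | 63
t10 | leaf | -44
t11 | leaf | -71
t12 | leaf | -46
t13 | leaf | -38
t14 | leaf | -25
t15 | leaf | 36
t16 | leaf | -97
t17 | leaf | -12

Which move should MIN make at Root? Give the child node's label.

C (MIN): min(48, 81) = 48
D (MIN): min(48, 7, -63, -87) = -87
E (MIN): min(-52, -46) = -52
F (MIN): min(63, -44, -71) = -71
A (MAX): max(48, -87, -52, -71) = 48
G (MIN): min(-46, -38, -25) = -46
H (MIN): min(36, -97, -12) = -97
B (MAX): max(-46, -97) = -46
Root (MIN): min(48, -46) = -46
MIN at Root wants the lowest of {A=48, B=-46}, so chooses B.

B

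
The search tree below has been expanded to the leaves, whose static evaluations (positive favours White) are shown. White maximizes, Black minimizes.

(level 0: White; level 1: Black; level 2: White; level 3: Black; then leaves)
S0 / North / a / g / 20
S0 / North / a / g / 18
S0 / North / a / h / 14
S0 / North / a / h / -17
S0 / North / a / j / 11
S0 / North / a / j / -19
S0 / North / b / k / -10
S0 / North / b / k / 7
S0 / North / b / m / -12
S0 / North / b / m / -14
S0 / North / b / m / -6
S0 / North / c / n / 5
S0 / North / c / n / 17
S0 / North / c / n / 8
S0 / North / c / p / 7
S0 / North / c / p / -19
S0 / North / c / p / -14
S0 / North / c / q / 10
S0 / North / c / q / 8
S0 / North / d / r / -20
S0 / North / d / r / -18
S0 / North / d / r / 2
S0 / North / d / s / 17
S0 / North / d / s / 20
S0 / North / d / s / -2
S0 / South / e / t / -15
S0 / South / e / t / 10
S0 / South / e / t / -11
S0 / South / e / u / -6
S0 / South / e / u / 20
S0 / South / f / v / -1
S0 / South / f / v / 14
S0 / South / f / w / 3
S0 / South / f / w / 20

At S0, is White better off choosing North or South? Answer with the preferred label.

g (Black): min(20, 18) = 18
h (Black): min(14, -17) = -17
j (Black): min(11, -19) = -19
a (White): max(18, -17, -19) = 18
k (Black): min(-10, 7) = -10
m (Black): min(-12, -14, -6) = -14
b (White): max(-10, -14) = -10
n (Black): min(5, 17, 8) = 5
p (Black): min(7, -19, -14) = -19
q (Black): min(10, 8) = 8
c (White): max(5, -19, 8) = 8
r (Black): min(-20, -18, 2) = -20
s (Black): min(17, 20, -2) = -2
d (White): max(-20, -2) = -2
North (Black): min(18, -10, 8, -2) = -10
t (Black): min(-15, 10, -11) = -15
u (Black): min(-6, 20) = -6
e (White): max(-15, -6) = -6
v (Black): min(-1, 14) = -1
w (Black): min(3, 20) = 3
f (White): max(-1, 3) = 3
South (Black): min(-6, 3) = -6
White prefers the higher value; North=-10, South=-6. South is better since -6 > -10.

South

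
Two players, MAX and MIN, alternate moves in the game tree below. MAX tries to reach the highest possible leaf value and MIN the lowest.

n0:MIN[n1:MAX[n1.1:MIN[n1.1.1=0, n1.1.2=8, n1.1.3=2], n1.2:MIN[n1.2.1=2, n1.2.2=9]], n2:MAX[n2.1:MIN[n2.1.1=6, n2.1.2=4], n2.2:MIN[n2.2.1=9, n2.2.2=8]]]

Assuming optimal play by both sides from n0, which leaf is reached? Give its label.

n1.2.1

n1.1 (MIN): min(0, 8, 2) = 0
n1.2 (MIN): min(2, 9) = 2
n1 (MAX): max(0, 2) = 2
n2.1 (MIN): min(6, 4) = 4
n2.2 (MIN): min(9, 8) = 8
n2 (MAX): max(4, 8) = 8
n0 (MIN): min(2, 8) = 2
At n0, MIN picks n1 (lowest: 2).
At n1, MAX picks n1.2 (highest: 2).
At n1.2, MIN picks n1.2.1 (lowest: 2).
Terminal value 2.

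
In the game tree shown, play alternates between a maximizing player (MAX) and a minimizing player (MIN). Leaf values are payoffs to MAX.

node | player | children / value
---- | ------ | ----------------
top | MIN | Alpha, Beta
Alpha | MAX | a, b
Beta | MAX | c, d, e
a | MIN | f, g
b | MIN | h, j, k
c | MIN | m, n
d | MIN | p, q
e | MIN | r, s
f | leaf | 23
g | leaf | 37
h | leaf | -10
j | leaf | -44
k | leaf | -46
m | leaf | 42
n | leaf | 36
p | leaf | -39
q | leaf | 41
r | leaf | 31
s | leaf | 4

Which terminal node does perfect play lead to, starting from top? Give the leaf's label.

a (MIN): min(23, 37) = 23
b (MIN): min(-10, -44, -46) = -46
Alpha (MAX): max(23, -46) = 23
c (MIN): min(42, 36) = 36
d (MIN): min(-39, 41) = -39
e (MIN): min(31, 4) = 4
Beta (MAX): max(36, -39, 4) = 36
top (MIN): min(23, 36) = 23
At top, MIN picks Alpha (lowest: 23).
At Alpha, MAX picks a (highest: 23).
At a, MIN picks f (lowest: 23).
Terminal value 23.

f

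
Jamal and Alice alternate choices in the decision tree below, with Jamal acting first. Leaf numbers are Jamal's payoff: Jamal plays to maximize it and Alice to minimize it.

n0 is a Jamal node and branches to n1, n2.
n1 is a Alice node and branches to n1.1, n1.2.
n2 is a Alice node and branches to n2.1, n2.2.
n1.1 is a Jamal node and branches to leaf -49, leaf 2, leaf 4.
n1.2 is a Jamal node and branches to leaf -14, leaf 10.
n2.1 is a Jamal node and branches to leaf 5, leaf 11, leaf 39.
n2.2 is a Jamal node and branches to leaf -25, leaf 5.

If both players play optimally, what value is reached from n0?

n1.1 (Jamal): max(-49, 2, 4) = 4
n1.2 (Jamal): max(-14, 10) = 10
n1 (Alice): min(4, 10) = 4
n2.1 (Jamal): max(5, 11, 39) = 39
n2.2 (Jamal): max(-25, 5) = 5
n2 (Alice): min(39, 5) = 5
n0 (Jamal): max(4, 5) = 5

5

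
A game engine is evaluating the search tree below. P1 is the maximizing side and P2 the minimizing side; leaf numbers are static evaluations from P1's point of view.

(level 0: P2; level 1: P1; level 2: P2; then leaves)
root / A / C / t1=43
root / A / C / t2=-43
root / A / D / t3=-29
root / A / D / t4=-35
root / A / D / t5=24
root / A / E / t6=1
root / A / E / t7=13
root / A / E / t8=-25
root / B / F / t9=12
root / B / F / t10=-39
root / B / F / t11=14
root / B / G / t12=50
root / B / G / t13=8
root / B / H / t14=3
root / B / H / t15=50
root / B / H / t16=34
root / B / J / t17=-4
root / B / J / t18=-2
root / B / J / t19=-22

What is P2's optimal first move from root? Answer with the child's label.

C (P2): min(43, -43) = -43
D (P2): min(-29, -35, 24) = -35
E (P2): min(1, 13, -25) = -25
A (P1): max(-43, -35, -25) = -25
F (P2): min(12, -39, 14) = -39
G (P2): min(50, 8) = 8
H (P2): min(3, 50, 34) = 3
J (P2): min(-4, -2, -22) = -22
B (P1): max(-39, 8, 3, -22) = 8
root (P2): min(-25, 8) = -25
P2 at root wants the lowest of {A=-25, B=8}, so chooses A.

A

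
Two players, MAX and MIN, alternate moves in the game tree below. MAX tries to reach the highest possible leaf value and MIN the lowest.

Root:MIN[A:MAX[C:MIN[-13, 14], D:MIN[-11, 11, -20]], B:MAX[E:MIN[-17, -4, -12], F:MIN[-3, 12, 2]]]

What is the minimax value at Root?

C (MIN): min(-13, 14) = -13
D (MIN): min(-11, 11, -20) = -20
A (MAX): max(-13, -20) = -13
E (MIN): min(-17, -4, -12) = -17
F (MIN): min(-3, 12, 2) = -3
B (MAX): max(-17, -3) = -3
Root (MIN): min(-13, -3) = -13

-13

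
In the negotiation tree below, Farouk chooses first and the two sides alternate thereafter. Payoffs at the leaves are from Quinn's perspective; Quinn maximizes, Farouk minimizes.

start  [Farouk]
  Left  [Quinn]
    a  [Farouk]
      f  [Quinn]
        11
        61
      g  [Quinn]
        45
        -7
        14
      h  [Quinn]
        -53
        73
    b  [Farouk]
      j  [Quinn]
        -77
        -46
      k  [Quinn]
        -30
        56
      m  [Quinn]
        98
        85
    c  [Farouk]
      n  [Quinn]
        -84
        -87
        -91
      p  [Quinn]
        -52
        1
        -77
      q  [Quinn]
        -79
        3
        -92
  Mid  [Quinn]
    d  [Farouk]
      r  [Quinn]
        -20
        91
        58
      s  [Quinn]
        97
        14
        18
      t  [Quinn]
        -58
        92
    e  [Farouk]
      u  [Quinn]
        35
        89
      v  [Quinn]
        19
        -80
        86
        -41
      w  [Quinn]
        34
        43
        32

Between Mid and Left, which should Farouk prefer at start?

r (Quinn): max(-20, 91, 58) = 91
s (Quinn): max(97, 14, 18) = 97
t (Quinn): max(-58, 92) = 92
d (Farouk): min(91, 97, 92) = 91
u (Quinn): max(35, 89) = 89
v (Quinn): max(19, -80, 86, -41) = 86
w (Quinn): max(34, 43, 32) = 43
e (Farouk): min(89, 86, 43) = 43
Mid (Quinn): max(91, 43) = 91
f (Quinn): max(11, 61) = 61
g (Quinn): max(45, -7, 14) = 45
h (Quinn): max(-53, 73) = 73
a (Farouk): min(61, 45, 73) = 45
j (Quinn): max(-77, -46) = -46
k (Quinn): max(-30, 56) = 56
m (Quinn): max(98, 85) = 98
b (Farouk): min(-46, 56, 98) = -46
n (Quinn): max(-84, -87, -91) = -84
p (Quinn): max(-52, 1, -77) = 1
q (Quinn): max(-79, 3, -92) = 3
c (Farouk): min(-84, 1, 3) = -84
Left (Quinn): max(45, -46, -84) = 45
Farouk prefers the lower value; Mid=91, Left=45. Left is better since 45 < 91.

Left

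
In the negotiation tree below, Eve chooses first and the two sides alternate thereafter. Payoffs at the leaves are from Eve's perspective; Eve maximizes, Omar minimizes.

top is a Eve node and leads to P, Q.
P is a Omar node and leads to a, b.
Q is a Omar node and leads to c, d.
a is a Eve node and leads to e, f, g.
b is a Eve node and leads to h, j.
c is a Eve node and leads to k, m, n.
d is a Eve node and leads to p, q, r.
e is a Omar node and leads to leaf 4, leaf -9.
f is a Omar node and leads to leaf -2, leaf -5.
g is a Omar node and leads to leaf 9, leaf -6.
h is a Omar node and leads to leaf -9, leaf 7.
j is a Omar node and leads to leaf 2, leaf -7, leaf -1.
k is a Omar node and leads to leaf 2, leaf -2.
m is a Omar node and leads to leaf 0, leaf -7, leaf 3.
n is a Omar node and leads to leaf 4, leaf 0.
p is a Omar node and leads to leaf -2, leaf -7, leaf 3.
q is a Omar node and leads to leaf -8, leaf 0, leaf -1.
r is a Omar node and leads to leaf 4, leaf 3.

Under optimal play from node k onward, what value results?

k (Omar): min(2, -2) = -2

-2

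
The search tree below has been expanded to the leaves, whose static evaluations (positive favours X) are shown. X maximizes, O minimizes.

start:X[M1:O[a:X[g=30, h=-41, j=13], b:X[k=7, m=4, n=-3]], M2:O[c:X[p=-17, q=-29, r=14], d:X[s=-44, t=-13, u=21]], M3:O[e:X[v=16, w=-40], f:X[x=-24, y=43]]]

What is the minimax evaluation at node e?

16

e (X): max(16, -40) = 16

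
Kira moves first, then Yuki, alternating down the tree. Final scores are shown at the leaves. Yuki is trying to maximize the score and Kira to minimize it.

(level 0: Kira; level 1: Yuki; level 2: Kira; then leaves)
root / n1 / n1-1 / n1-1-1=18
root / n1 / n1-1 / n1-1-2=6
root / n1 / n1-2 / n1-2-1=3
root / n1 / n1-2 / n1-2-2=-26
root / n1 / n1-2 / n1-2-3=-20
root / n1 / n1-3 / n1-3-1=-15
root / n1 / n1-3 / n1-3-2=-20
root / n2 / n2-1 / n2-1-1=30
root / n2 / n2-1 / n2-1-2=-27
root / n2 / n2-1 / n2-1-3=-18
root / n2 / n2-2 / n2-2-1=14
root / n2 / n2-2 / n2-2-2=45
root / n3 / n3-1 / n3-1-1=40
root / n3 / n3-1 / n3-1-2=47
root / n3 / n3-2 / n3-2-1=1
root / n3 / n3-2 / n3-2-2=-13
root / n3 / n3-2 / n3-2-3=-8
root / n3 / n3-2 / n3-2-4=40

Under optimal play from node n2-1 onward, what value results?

n2-1 (Kira): min(30, -27, -18) = -27

-27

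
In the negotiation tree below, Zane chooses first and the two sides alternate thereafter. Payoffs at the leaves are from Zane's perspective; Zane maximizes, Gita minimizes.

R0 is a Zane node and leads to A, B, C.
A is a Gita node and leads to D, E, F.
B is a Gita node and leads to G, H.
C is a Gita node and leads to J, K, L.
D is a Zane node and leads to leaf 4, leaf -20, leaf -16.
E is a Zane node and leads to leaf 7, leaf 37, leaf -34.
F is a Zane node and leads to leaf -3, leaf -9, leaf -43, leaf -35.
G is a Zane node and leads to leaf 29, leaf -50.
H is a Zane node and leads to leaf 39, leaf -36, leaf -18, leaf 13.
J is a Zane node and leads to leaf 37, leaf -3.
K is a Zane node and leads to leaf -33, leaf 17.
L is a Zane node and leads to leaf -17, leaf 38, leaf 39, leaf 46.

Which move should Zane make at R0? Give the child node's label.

D (Zane): max(4, -20, -16) = 4
E (Zane): max(7, 37, -34) = 37
F (Zane): max(-3, -9, -43, -35) = -3
A (Gita): min(4, 37, -3) = -3
G (Zane): max(29, -50) = 29
H (Zane): max(39, -36, -18, 13) = 39
B (Gita): min(29, 39) = 29
J (Zane): max(37, -3) = 37
K (Zane): max(-33, 17) = 17
L (Zane): max(-17, 38, 39, 46) = 46
C (Gita): min(37, 17, 46) = 17
R0 (Zane): max(-3, 29, 17) = 29
Zane at R0 wants the highest of {A=-3, B=29, C=17}, so chooses B.

B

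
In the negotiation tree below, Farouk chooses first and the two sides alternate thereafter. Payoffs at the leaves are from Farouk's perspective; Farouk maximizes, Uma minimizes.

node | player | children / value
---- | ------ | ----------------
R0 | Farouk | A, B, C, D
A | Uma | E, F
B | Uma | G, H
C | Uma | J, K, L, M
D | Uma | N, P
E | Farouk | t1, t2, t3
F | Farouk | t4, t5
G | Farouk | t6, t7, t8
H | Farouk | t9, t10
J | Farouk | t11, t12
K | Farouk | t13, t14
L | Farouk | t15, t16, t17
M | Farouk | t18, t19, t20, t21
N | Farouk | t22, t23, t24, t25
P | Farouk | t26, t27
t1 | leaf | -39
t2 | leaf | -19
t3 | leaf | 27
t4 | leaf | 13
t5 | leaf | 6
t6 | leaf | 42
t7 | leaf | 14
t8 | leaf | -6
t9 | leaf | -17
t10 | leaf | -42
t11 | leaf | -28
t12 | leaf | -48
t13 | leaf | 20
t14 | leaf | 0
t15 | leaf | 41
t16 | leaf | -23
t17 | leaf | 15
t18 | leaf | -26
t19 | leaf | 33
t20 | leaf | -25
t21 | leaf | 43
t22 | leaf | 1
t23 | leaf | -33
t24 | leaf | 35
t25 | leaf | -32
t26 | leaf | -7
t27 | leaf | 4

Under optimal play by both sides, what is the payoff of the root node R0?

E (Farouk): max(-39, -19, 27) = 27
F (Farouk): max(13, 6) = 13
A (Uma): min(27, 13) = 13
G (Farouk): max(42, 14, -6) = 42
H (Farouk): max(-17, -42) = -17
B (Uma): min(42, -17) = -17
J (Farouk): max(-28, -48) = -28
K (Farouk): max(20, 0) = 20
L (Farouk): max(41, -23, 15) = 41
M (Farouk): max(-26, 33, -25, 43) = 43
C (Uma): min(-28, 20, 41, 43) = -28
N (Farouk): max(1, -33, 35, -32) = 35
P (Farouk): max(-7, 4) = 4
D (Uma): min(35, 4) = 4
R0 (Farouk): max(13, -17, -28, 4) = 13

13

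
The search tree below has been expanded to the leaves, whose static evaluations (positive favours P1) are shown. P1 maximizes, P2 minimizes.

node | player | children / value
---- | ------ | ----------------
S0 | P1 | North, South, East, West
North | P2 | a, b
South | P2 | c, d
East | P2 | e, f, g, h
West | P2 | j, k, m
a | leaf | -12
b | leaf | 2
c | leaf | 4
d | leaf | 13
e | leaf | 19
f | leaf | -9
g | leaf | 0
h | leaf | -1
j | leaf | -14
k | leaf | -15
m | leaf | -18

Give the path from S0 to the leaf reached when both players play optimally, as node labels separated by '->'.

North (P2): min(-12, 2) = -12
South (P2): min(4, 13) = 4
East (P2): min(19, -9, 0, -1) = -9
West (P2): min(-14, -15, -18) = -18
S0 (P1): max(-12, 4, -9, -18) = 4
At S0, P1 picks South (highest: 4).
At South, P2 picks c (lowest: 4).
Terminal value 4.

S0 -> South -> c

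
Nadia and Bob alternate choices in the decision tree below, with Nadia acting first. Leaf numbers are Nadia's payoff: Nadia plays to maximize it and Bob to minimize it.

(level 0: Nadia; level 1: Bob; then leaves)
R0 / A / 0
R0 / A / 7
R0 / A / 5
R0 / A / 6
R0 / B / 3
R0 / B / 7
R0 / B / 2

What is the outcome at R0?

2

A (Bob): min(0, 7, 5, 6) = 0
B (Bob): min(3, 7, 2) = 2
R0 (Nadia): max(0, 2) = 2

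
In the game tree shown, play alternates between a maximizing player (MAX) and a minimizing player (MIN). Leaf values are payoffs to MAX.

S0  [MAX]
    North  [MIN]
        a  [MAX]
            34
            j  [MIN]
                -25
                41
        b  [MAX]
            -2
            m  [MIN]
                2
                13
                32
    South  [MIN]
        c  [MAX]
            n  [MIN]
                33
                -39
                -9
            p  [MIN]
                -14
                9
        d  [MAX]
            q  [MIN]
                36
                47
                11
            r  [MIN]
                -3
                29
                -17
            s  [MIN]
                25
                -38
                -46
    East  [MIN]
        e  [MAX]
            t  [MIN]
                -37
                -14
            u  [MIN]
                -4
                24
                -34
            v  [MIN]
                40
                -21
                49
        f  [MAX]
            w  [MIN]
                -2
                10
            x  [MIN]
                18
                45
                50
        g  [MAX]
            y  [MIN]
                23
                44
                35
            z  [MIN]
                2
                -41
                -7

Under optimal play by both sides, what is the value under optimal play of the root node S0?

2

j (MIN): min(-25, 41) = -25
a (MAX): max(34, -25) = 34
m (MIN): min(2, 13, 32) = 2
b (MAX): max(-2, 2) = 2
North (MIN): min(34, 2) = 2
n (MIN): min(33, -39, -9) = -39
p (MIN): min(-14, 9) = -14
c (MAX): max(-39, -14) = -14
q (MIN): min(36, 47, 11) = 11
r (MIN): min(-3, 29, -17) = -17
s (MIN): min(25, -38, -46) = -46
d (MAX): max(11, -17, -46) = 11
South (MIN): min(-14, 11) = -14
t (MIN): min(-37, -14) = -37
u (MIN): min(-4, 24, -34) = -34
v (MIN): min(40, -21, 49) = -21
e (MAX): max(-37, -34, -21) = -21
w (MIN): min(-2, 10) = -2
x (MIN): min(18, 45, 50) = 18
f (MAX): max(-2, 18) = 18
y (MIN): min(23, 44, 35) = 23
z (MIN): min(2, -41, -7) = -41
g (MAX): max(23, -41) = 23
East (MIN): min(-21, 18, 23) = -21
S0 (MAX): max(2, -14, -21) = 2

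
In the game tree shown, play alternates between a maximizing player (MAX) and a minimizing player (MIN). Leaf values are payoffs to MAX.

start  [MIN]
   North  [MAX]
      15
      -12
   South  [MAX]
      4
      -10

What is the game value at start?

North (MAX): max(15, -12) = 15
South (MAX): max(4, -10) = 4
start (MIN): min(15, 4) = 4

4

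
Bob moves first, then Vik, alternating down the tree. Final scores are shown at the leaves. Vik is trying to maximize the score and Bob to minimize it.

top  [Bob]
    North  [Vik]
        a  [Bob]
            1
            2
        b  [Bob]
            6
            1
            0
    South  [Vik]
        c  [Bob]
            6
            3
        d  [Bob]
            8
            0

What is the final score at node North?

a (Bob): min(1, 2) = 1
b (Bob): min(6, 1, 0) = 0
North (Vik): max(1, 0) = 1

1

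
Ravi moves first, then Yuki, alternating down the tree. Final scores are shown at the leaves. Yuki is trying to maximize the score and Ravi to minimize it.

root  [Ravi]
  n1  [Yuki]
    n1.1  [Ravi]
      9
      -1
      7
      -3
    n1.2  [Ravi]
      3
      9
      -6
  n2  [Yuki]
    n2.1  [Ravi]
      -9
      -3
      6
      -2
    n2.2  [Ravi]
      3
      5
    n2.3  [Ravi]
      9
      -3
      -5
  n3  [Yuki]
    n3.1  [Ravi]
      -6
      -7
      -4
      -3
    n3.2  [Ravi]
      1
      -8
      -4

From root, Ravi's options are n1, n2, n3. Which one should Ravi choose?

n3

n1.1 (Ravi): min(9, -1, 7, -3) = -3
n1.2 (Ravi): min(3, 9, -6) = -6
n1 (Yuki): max(-3, -6) = -3
n2.1 (Ravi): min(-9, -3, 6, -2) = -9
n2.2 (Ravi): min(3, 5) = 3
n2.3 (Ravi): min(9, -3, -5) = -5
n2 (Yuki): max(-9, 3, -5) = 3
n3.1 (Ravi): min(-6, -7, -4, -3) = -7
n3.2 (Ravi): min(1, -8, -4) = -8
n3 (Yuki): max(-7, -8) = -7
root (Ravi): min(-3, 3, -7) = -7
Ravi at root wants the lowest of {n1=-3, n2=3, n3=-7}, so chooses n3.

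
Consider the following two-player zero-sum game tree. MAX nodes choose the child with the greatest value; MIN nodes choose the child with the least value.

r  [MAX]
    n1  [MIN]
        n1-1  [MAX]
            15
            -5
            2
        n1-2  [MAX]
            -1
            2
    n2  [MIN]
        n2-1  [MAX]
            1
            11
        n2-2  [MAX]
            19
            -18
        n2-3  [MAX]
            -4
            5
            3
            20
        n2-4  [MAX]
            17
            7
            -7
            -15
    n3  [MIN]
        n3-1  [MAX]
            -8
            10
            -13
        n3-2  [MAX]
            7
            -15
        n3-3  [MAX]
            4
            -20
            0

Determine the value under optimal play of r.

11

n1-1 (MAX): max(15, -5, 2) = 15
n1-2 (MAX): max(-1, 2) = 2
n1 (MIN): min(15, 2) = 2
n2-1 (MAX): max(1, 11) = 11
n2-2 (MAX): max(19, -18) = 19
n2-3 (MAX): max(-4, 5, 3, 20) = 20
n2-4 (MAX): max(17, 7, -7, -15) = 17
n2 (MIN): min(11, 19, 20, 17) = 11
n3-1 (MAX): max(-8, 10, -13) = 10
n3-2 (MAX): max(7, -15) = 7
n3-3 (MAX): max(4, -20, 0) = 4
n3 (MIN): min(10, 7, 4) = 4
r (MAX): max(2, 11, 4) = 11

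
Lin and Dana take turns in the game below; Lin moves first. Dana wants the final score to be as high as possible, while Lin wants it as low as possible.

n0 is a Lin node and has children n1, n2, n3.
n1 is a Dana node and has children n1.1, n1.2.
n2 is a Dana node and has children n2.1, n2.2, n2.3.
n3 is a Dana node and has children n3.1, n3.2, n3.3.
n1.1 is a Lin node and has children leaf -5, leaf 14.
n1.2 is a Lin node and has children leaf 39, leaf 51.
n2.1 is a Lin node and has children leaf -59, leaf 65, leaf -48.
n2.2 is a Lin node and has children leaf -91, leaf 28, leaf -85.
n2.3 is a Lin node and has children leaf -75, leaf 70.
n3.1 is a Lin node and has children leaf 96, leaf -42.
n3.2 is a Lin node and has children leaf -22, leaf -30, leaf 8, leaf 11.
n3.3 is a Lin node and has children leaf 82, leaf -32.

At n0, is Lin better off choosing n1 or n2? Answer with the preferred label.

n2

n1.1 (Lin): min(-5, 14) = -5
n1.2 (Lin): min(39, 51) = 39
n1 (Dana): max(-5, 39) = 39
n2.1 (Lin): min(-59, 65, -48) = -59
n2.2 (Lin): min(-91, 28, -85) = -91
n2.3 (Lin): min(-75, 70) = -75
n2 (Dana): max(-59, -91, -75) = -59
Lin prefers the lower value; n1=39, n2=-59. n2 is better since -59 < 39.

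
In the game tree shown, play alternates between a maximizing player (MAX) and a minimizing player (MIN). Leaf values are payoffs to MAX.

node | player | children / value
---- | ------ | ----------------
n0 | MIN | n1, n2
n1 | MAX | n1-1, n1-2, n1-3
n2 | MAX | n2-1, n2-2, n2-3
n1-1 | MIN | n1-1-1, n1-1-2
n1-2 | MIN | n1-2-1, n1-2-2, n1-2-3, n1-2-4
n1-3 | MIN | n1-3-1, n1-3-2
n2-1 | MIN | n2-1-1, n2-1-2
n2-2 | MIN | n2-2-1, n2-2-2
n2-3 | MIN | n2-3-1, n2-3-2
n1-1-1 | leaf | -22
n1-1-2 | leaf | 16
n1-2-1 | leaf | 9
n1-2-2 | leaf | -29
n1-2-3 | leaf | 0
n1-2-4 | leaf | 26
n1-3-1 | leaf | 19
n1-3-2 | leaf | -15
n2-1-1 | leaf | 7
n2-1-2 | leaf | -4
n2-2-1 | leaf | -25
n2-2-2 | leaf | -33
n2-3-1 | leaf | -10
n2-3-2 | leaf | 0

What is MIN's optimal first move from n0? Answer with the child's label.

n1

n1-1 (MIN): min(-22, 16) = -22
n1-2 (MIN): min(9, -29, 0, 26) = -29
n1-3 (MIN): min(19, -15) = -15
n1 (MAX): max(-22, -29, -15) = -15
n2-1 (MIN): min(7, -4) = -4
n2-2 (MIN): min(-25, -33) = -33
n2-3 (MIN): min(-10, 0) = -10
n2 (MAX): max(-4, -33, -10) = -4
n0 (MIN): min(-15, -4) = -15
MIN at n0 wants the lowest of {n1=-15, n2=-4}, so chooses n1.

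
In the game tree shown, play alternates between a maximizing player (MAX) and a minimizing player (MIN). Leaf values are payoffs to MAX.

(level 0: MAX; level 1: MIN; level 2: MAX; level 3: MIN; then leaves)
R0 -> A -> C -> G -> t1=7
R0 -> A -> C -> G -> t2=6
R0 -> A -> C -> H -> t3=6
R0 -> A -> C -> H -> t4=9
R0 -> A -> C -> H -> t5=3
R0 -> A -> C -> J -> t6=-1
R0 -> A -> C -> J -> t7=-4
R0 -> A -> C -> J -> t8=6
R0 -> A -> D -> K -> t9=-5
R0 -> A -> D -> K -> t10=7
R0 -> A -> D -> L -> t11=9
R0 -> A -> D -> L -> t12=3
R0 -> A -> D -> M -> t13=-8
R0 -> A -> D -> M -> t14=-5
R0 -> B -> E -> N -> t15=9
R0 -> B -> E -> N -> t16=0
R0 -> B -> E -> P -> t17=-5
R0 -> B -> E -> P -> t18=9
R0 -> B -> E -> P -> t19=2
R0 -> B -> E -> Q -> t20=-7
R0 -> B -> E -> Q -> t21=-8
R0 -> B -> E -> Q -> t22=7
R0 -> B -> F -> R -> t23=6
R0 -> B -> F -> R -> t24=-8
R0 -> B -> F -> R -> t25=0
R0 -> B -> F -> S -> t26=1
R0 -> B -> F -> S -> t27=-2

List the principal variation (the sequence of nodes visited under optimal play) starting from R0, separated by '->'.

G (MIN): min(7, 6) = 6
H (MIN): min(6, 9, 3) = 3
J (MIN): min(-1, -4, 6) = -4
C (MAX): max(6, 3, -4) = 6
K (MIN): min(-5, 7) = -5
L (MIN): min(9, 3) = 3
M (MIN): min(-8, -5) = -8
D (MAX): max(-5, 3, -8) = 3
A (MIN): min(6, 3) = 3
N (MIN): min(9, 0) = 0
P (MIN): min(-5, 9, 2) = -5
Q (MIN): min(-7, -8, 7) = -8
E (MAX): max(0, -5, -8) = 0
R (MIN): min(6, -8, 0) = -8
S (MIN): min(1, -2) = -2
F (MAX): max(-8, -2) = -2
B (MIN): min(0, -2) = -2
R0 (MAX): max(3, -2) = 3
At R0, MAX picks A (highest: 3).
At A, MIN picks D (lowest: 3).
At D, MAX picks L (highest: 3).
At L, MIN picks t12 (lowest: 3).
Terminal value 3.

R0 -> A -> D -> L -> t12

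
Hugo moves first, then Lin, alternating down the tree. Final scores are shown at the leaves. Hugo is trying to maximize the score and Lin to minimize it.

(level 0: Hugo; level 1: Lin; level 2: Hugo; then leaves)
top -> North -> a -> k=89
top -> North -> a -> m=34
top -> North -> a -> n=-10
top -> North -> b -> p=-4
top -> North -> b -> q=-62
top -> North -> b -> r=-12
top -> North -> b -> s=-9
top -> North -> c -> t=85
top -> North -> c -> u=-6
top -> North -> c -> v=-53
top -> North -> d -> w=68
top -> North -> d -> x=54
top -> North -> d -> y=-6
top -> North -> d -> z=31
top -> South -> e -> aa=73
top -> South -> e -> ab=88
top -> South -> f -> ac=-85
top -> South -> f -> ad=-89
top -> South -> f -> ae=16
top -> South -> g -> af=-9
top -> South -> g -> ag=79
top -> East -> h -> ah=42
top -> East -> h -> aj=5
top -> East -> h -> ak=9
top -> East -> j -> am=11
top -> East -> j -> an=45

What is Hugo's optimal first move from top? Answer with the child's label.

a (Hugo): max(89, 34, -10) = 89
b (Hugo): max(-4, -62, -12, -9) = -4
c (Hugo): max(85, -6, -53) = 85
d (Hugo): max(68, 54, -6, 31) = 68
North (Lin): min(89, -4, 85, 68) = -4
e (Hugo): max(73, 88) = 88
f (Hugo): max(-85, -89, 16) = 16
g (Hugo): max(-9, 79) = 79
South (Lin): min(88, 16, 79) = 16
h (Hugo): max(42, 5, 9) = 42
j (Hugo): max(11, 45) = 45
East (Lin): min(42, 45) = 42
top (Hugo): max(-4, 16, 42) = 42
Hugo at top wants the highest of {North=-4, South=16, East=42}, so chooses East.

East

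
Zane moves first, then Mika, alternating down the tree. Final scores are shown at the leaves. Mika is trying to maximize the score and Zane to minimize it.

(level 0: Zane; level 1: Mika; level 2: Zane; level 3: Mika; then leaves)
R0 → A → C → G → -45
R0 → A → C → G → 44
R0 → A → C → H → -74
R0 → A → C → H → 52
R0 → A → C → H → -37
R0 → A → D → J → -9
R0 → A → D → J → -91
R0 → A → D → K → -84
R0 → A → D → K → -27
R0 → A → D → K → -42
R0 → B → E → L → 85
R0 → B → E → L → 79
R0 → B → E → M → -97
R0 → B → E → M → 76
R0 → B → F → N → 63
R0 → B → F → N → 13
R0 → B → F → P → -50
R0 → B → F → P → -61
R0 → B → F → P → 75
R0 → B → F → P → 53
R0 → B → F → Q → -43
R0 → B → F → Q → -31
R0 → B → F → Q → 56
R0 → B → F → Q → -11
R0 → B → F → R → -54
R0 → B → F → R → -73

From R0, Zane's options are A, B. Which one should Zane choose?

G (Mika): max(-45, 44) = 44
H (Mika): max(-74, 52, -37) = 52
C (Zane): min(44, 52) = 44
J (Mika): max(-9, -91) = -9
K (Mika): max(-84, -27, -42) = -27
D (Zane): min(-9, -27) = -27
A (Mika): max(44, -27) = 44
L (Mika): max(85, 79) = 85
M (Mika): max(-97, 76) = 76
E (Zane): min(85, 76) = 76
N (Mika): max(63, 13) = 63
P (Mika): max(-50, -61, 75, 53) = 75
Q (Mika): max(-43, -31, 56, -11) = 56
R (Mika): max(-54, -73) = -54
F (Zane): min(63, 75, 56, -54) = -54
B (Mika): max(76, -54) = 76
R0 (Zane): min(44, 76) = 44
Zane at R0 wants the lowest of {A=44, B=76}, so chooses A.

A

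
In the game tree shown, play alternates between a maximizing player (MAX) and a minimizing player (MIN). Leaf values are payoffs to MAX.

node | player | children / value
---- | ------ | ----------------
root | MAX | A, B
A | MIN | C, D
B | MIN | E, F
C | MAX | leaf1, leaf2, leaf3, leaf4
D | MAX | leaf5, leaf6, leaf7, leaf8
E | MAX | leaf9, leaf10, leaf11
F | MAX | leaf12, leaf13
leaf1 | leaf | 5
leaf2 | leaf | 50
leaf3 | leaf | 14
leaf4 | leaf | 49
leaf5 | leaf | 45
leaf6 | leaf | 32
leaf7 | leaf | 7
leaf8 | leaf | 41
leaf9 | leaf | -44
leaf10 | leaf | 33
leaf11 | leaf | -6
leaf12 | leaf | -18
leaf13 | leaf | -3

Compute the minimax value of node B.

E (MAX): max(-44, 33, -6) = 33
F (MAX): max(-18, -3) = -3
B (MIN): min(33, -3) = -3

-3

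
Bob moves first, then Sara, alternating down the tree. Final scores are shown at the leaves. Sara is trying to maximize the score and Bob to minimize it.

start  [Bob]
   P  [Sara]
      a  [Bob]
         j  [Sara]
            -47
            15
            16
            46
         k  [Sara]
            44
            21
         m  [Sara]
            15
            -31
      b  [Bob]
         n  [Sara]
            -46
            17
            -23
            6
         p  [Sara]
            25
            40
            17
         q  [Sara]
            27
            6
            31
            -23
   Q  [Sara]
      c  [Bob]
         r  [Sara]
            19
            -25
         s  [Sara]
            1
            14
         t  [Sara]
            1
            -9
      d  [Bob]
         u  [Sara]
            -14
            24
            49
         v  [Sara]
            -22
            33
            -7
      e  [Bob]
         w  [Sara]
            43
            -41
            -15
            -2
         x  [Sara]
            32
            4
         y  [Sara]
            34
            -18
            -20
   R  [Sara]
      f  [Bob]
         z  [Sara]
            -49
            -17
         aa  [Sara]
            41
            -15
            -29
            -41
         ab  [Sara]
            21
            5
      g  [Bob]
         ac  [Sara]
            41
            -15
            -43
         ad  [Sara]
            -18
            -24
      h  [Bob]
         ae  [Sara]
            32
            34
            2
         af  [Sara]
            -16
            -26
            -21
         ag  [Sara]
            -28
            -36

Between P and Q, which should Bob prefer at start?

j (Sara): max(-47, 15, 16, 46) = 46
k (Sara): max(44, 21) = 44
m (Sara): max(15, -31) = 15
a (Bob): min(46, 44, 15) = 15
n (Sara): max(-46, 17, -23, 6) = 17
p (Sara): max(25, 40, 17) = 40
q (Sara): max(27, 6, 31, -23) = 31
b (Bob): min(17, 40, 31) = 17
P (Sara): max(15, 17) = 17
r (Sara): max(19, -25) = 19
s (Sara): max(1, 14) = 14
t (Sara): max(1, -9) = 1
c (Bob): min(19, 14, 1) = 1
u (Sara): max(-14, 24, 49) = 49
v (Sara): max(-22, 33, -7) = 33
d (Bob): min(49, 33) = 33
w (Sara): max(43, -41, -15, -2) = 43
x (Sara): max(32, 4) = 32
y (Sara): max(34, -18, -20) = 34
e (Bob): min(43, 32, 34) = 32
Q (Sara): max(1, 33, 32) = 33
Bob prefers the lower value; P=17, Q=33. P is better since 17 < 33.

P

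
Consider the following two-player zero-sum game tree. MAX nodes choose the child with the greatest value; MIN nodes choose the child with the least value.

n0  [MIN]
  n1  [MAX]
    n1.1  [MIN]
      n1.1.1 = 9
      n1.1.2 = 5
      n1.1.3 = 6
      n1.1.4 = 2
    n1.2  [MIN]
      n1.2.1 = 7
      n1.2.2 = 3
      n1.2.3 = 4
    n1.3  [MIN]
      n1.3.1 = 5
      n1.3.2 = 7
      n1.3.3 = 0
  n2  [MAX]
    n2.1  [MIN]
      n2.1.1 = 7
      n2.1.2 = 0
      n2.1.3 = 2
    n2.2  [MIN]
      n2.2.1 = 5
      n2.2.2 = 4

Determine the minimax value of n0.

3

n1.1 (MIN): min(9, 5, 6, 2) = 2
n1.2 (MIN): min(7, 3, 4) = 3
n1.3 (MIN): min(5, 7, 0) = 0
n1 (MAX): max(2, 3, 0) = 3
n2.1 (MIN): min(7, 0, 2) = 0
n2.2 (MIN): min(5, 4) = 4
n2 (MAX): max(0, 4) = 4
n0 (MIN): min(3, 4) = 3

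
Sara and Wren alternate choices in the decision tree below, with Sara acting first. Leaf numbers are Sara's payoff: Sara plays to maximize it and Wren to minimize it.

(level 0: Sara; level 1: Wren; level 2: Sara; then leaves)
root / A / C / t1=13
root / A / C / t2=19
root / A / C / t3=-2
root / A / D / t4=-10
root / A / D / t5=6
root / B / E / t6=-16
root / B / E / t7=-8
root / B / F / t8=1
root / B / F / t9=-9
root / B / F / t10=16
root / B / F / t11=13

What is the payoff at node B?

-8

E (Sara): max(-16, -8) = -8
F (Sara): max(1, -9, 16, 13) = 16
B (Wren): min(-8, 16) = -8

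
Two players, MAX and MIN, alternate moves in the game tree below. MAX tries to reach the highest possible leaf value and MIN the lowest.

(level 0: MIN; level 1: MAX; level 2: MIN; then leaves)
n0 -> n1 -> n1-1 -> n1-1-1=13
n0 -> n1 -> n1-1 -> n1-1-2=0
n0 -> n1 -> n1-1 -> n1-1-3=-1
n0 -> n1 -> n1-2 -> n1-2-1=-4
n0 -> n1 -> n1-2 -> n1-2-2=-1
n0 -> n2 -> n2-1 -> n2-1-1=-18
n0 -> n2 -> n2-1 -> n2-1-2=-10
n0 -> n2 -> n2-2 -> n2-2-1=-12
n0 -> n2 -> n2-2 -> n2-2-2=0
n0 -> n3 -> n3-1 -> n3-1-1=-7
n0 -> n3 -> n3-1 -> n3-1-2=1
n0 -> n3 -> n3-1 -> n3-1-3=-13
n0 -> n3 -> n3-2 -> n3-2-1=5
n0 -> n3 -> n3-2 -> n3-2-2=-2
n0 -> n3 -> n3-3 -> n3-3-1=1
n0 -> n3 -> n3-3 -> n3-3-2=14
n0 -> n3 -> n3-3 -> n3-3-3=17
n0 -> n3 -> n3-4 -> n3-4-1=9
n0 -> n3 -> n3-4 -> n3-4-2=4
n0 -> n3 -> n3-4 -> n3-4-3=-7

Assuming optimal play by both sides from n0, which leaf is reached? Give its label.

n1-1 (MIN): min(13, 0, -1) = -1
n1-2 (MIN): min(-4, -1) = -4
n1 (MAX): max(-1, -4) = -1
n2-1 (MIN): min(-18, -10) = -18
n2-2 (MIN): min(-12, 0) = -12
n2 (MAX): max(-18, -12) = -12
n3-1 (MIN): min(-7, 1, -13) = -13
n3-2 (MIN): min(5, -2) = -2
n3-3 (MIN): min(1, 14, 17) = 1
n3-4 (MIN): min(9, 4, -7) = -7
n3 (MAX): max(-13, -2, 1, -7) = 1
n0 (MIN): min(-1, -12, 1) = -12
At n0, MIN picks n2 (lowest: -12).
At n2, MAX picks n2-2 (highest: -12).
At n2-2, MIN picks n2-2-1 (lowest: -12).
Terminal value -12.

n2-2-1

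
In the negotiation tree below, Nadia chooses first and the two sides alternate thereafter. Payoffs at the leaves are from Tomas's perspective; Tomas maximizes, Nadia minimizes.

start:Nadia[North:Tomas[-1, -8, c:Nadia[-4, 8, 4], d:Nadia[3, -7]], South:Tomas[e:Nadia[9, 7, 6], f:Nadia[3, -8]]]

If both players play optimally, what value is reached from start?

-1

c (Nadia): min(-4, 8, 4) = -4
d (Nadia): min(3, -7) = -7
North (Tomas): max(-1, -8, -4, -7) = -1
e (Nadia): min(9, 7, 6) = 6
f (Nadia): min(3, -8) = -8
South (Tomas): max(6, -8) = 6
start (Nadia): min(-1, 6) = -1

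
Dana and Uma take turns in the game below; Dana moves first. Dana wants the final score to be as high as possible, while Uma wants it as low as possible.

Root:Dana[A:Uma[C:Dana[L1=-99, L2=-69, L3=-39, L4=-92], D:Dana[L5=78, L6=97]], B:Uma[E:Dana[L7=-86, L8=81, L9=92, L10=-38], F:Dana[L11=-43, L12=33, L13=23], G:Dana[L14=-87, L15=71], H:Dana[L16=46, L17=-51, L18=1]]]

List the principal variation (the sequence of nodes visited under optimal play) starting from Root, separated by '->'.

C (Dana): max(-99, -69, -39, -92) = -39
D (Dana): max(78, 97) = 97
A (Uma): min(-39, 97) = -39
E (Dana): max(-86, 81, 92, -38) = 92
F (Dana): max(-43, 33, 23) = 33
G (Dana): max(-87, 71) = 71
H (Dana): max(46, -51, 1) = 46
B (Uma): min(92, 33, 71, 46) = 33
Root (Dana): max(-39, 33) = 33
At Root, Dana picks B (highest: 33).
At B, Uma picks F (lowest: 33).
At F, Dana picks L12 (highest: 33).
Terminal value 33.

Root -> B -> F -> L12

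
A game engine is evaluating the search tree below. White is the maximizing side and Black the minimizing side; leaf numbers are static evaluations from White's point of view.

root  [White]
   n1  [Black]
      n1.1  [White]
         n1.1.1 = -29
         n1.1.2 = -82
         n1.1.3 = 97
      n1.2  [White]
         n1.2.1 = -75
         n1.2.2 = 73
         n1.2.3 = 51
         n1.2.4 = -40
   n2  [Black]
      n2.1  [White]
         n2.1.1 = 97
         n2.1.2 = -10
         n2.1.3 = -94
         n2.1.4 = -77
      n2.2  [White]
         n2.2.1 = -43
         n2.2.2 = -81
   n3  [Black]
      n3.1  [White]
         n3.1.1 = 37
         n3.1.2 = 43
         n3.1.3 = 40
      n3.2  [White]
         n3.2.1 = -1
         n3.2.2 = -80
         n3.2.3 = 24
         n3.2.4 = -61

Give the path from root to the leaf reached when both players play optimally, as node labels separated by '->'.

n1.1 (White): max(-29, -82, 97) = 97
n1.2 (White): max(-75, 73, 51, -40) = 73
n1 (Black): min(97, 73) = 73
n2.1 (White): max(97, -10, -94, -77) = 97
n2.2 (White): max(-43, -81) = -43
n2 (Black): min(97, -43) = -43
n3.1 (White): max(37, 43, 40) = 43
n3.2 (White): max(-1, -80, 24, -61) = 24
n3 (Black): min(43, 24) = 24
root (White): max(73, -43, 24) = 73
At root, White picks n1 (highest: 73).
At n1, Black picks n1.2 (lowest: 73).
At n1.2, White picks n1.2.2 (highest: 73).
Terminal value 73.

root -> n1 -> n1.2 -> n1.2.2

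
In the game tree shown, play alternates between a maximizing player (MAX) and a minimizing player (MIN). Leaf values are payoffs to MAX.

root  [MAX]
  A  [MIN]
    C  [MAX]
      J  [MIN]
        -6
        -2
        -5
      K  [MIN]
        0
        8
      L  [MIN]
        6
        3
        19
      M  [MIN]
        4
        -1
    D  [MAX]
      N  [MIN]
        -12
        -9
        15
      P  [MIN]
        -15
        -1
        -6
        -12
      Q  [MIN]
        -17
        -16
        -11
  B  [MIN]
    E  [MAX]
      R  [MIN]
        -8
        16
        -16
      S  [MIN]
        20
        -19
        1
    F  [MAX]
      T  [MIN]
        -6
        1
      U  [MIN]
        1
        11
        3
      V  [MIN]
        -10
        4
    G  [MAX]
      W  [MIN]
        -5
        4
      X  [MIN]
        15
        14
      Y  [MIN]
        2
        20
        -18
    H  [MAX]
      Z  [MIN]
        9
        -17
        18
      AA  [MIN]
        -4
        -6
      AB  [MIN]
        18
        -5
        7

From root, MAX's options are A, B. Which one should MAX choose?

J (MIN): min(-6, -2, -5) = -6
K (MIN): min(0, 8) = 0
L (MIN): min(6, 3, 19) = 3
M (MIN): min(4, -1) = -1
C (MAX): max(-6, 0, 3, -1) = 3
N (MIN): min(-12, -9, 15) = -12
P (MIN): min(-15, -1, -6, -12) = -15
Q (MIN): min(-17, -16, -11) = -17
D (MAX): max(-12, -15, -17) = -12
A (MIN): min(3, -12) = -12
R (MIN): min(-8, 16, -16) = -16
S (MIN): min(20, -19, 1) = -19
E (MAX): max(-16, -19) = -16
T (MIN): min(-6, 1) = -6
U (MIN): min(1, 11, 3) = 1
V (MIN): min(-10, 4) = -10
F (MAX): max(-6, 1, -10) = 1
W (MIN): min(-5, 4) = -5
X (MIN): min(15, 14) = 14
Y (MIN): min(2, 20, -18) = -18
G (MAX): max(-5, 14, -18) = 14
Z (MIN): min(9, -17, 18) = -17
AA (MIN): min(-4, -6) = -6
AB (MIN): min(18, -5, 7) = -5
H (MAX): max(-17, -6, -5) = -5
B (MIN): min(-16, 1, 14, -5) = -16
root (MAX): max(-12, -16) = -12
MAX at root wants the highest of {A=-12, B=-16}, so chooses A.

A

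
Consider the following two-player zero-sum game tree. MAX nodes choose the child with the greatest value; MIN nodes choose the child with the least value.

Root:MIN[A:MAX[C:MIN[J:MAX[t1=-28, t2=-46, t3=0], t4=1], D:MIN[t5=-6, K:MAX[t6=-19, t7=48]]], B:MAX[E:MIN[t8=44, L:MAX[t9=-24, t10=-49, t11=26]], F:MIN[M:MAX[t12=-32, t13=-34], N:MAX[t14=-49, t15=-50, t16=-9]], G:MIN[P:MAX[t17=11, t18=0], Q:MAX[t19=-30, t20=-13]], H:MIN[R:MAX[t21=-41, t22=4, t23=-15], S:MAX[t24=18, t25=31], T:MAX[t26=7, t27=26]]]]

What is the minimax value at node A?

J (MAX): max(-28, -46, 0) = 0
C (MIN): min(0, 1) = 0
K (MAX): max(-19, 48) = 48
D (MIN): min(-6, 48) = -6
A (MAX): max(0, -6) = 0

0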